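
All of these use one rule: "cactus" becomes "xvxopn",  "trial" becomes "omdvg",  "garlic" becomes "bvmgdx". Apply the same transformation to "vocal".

qjxvg

Compare letters: c→x is +21, a→v is +21, c→x is +21 — a constant shift. Each letter is shifted forward by 21 in the alphabet (a Caesar shift of +21).
On vocal: v+21=q, o+21=j, c+21=x, a+21=v, l+21=g.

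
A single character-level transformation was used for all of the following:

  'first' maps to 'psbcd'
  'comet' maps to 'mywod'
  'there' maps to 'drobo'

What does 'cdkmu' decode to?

stack

Compare letters: f→p is +10, i→s is +10, r→b is +10 — a constant shift. This is a Caesar cipher with shift 10.
Decoding cdkmu: c−10=s, d−10=t, k−10=a, m−10=c, u−10=k.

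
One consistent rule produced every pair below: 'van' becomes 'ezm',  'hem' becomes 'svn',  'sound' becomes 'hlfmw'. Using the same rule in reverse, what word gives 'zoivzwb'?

already

Each pair mirrors across the alphabet (v↔e, a↔z, n↔m): positions sum to 25. This is the alphabet-reversal cipher (Atbash): a becomes z, b becomes y, etc.
Decoding zoivzwb: z↔a, o↔l, i↔r, v↔e, z↔a, w↔d, b↔y.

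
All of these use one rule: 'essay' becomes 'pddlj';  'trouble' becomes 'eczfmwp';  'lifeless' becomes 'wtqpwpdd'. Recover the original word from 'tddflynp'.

Every letter moves 11 places later in the alphabet, wrapping around z→a.
Undoing it on tddflynp: t−11=i, d−11=s, d−11=s, f−11=u, l−11=a, y−11=n, n−11=c, p−11=e.

issuance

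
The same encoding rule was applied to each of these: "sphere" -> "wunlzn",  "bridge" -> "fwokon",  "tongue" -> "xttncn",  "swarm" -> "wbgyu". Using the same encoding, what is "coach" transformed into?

gtgjp

In sphere: s→w is +4, p→u is +5, h→n is +6, e→l is +7 — the shift increases by 1 each position. Letter i (0-indexed) is shifted by i+4, so successive shifts are 4, 5, 6, ….
On coach: c+4=g, o+5=t, a+6=g, c+7=j, h+8=p.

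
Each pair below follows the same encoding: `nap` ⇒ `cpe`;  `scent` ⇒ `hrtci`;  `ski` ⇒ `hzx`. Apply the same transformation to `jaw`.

ypl

Every letter moves 15 places later in the alphabet, wrapping around z→a.
For jaw: j+15=y, a+15=p, w+15=l.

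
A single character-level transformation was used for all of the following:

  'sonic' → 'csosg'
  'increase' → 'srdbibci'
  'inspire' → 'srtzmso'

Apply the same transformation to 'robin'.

bscsr

Shifts by position in sonic: pos 0: s→c (+10), pos 1: o→s (+4), pos 2: n→o (+1), pos 3: i→s (+10), pos 4: c→g (+4) — repeating every 3. It's a Vigenère-style cipher with numeric key [10,4,1]: position i shifts by key[i mod 3].
For robin: r+10=b, o+4=s, b+1=c, i+10=s, n+4=r.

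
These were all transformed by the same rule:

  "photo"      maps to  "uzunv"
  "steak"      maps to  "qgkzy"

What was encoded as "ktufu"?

The output letters match the input read backwards, each shifted +6: photo reversed is otohp. Read the word backwards and shift each letter +6.
Reversing it on ktufu: shift back: k−6=e, t−6=n, u−6=o, f−6=z, u−6=o → enozo; then reverse → ozone.

ozone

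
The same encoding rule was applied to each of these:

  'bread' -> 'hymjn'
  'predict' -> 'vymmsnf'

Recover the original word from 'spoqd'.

In bread: b→h is +6, r→y is +7, e→m is +8, a→j is +9 — the shift increases by 1 each position. The shift increases by 1 at each position, starting from +6: 6, 7, 8, ….
Decoding spoqd: s−6=m, p−7=i, o−8=g, q−9=h, d−10=t.

might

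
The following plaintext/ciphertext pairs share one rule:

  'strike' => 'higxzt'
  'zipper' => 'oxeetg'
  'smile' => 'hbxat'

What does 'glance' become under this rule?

vapcrt

Compare letters: s→h is +15, t→i is +15, r→g is +15 — a constant shift. This is a Caesar cipher with shift 15.
On glance: g+15=v, l+15=a, a+15=p, n+15=c, c+15=r, e+15=t.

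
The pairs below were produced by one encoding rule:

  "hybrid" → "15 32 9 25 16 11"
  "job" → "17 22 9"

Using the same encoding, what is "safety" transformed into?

26 8 13 12 27 32

h is letter #8 and maps to 15: an offset of 7. The number is (letter's place in the alphabet, a=1) + 7.
For safety: s=19→26, a=1→8, f=6→13, e=5→12, t=20→27, y=25→32.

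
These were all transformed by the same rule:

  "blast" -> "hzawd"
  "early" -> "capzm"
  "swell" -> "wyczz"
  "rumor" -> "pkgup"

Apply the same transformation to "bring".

hpenq

b(1)→h(7) and l(11)→z(25) fit y≡7x+0 (mod 26); the inverse of 7 mod 26 is 15. This is an affine cipher: with a=0,…,z=25, each position x becomes (7x+0) mod 26.
Applying it to bring: b(1)→7·1+0≡7=h; r(17)→7·17+0≡15=p; i(8)→7·8+0≡4=e; n(13)→7·13+0≡13=n; g(6)→7·6+0≡16=q (all mod 26).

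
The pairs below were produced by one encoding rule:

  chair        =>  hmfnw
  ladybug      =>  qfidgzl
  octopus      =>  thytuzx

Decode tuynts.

option

Compare letters: c→h is +5, h→m is +5, a→f is +5 — a constant shift. Each letter is shifted forward by 5 in the alphabet (a Caesar shift of +5).
Undoing it on tuynts: t−5=o, u−5=p, y−5=t, n−5=i, t−5=o, s−5=n.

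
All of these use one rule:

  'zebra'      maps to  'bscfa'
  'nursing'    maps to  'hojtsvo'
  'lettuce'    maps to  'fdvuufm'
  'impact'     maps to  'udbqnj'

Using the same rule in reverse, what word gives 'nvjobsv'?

uranium

The output letters match the input read backwards, each shifted +1: zebra reversed is arbez. The word is reversed, then every letter is shifted forward by 1.
Reversing it on nvjobsv: shift back: n−1=m, v−1=u, j−1=i, o−1=n, b−1=a, s−1=r, v−1=u → muinaru; then reverse → uranium.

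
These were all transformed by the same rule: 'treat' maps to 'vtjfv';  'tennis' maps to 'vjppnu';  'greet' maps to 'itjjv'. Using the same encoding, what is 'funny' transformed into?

hzppa

The shift depends on letter class: consonant t→v is +2, but vowel e→j is +5. The rule splits by letter class: vowels +5, consonants +2.
Applying it to funny: f(cons)+2=h, u(vowel)+5=z, n(cons)+2=p, n(cons)+2=p, y(cons)+2=a.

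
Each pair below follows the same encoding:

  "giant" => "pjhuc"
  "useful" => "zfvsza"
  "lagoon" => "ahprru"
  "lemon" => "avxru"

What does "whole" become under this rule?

g(6)→p(15) and i(8)→j(9) fit y≡23x+7 (mod 26); the inverse of 23 mod 26 is 17. Each letter's alphabet position (a=0..z=25) is mapped through 23·x+7 mod 26 — an affine cipher.
Applying it to whole: w(22)→23·22+7≡19=t; h(7)→23·7+7≡12=m; o(14)→23·14+7≡17=r; l(11)→23·11+7≡0=a; e(4)→23·4+7≡21=v (all mod 26).

tmrav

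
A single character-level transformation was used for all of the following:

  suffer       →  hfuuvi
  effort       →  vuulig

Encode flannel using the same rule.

Each pair mirrors across the alphabet (s↔h, u↔f, f↔u): positions sum to 25. Each letter is replaced by its mirror in the alphabet: a↔z, b↔y, c↔x, and so on (the Atbash cipher).
For flannel: f↔u, l↔o, a↔z, n↔m, n↔m, e↔v, l↔o.

uozmmvo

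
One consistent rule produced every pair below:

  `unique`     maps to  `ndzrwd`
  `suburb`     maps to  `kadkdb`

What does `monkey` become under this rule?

hntwxv

The output letters match the input read backwards, each shifted +9: unique reversed is euqinu. Read the word backwards and shift each letter +9.
On monkey: reverse → yeknom; then shift: y+9=h, e+9=n, k+9=t, n+9=w, o+9=x, m+9=v.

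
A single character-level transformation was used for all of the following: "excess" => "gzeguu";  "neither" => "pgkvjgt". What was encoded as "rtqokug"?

Each letter is shifted forward by 2 in the alphabet (a Caesar shift of +2).
Undoing it on rtqokug: r−2=p, t−2=r, q−2=o, o−2=m, k−2=i, u−2=s, g−2=e.

promise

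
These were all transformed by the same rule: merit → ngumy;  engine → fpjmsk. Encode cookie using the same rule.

dqronk

In merit: m→n is +1, e→g is +2, r→u is +3, i→m is +4 — the shift increases by 1 each position. The shift increases by 1 at each position, starting from +1: 1, 2, 3, ….
Applying it to cookie: c+1=d, o+2=q, o+3=r, k+4=o, i+5=n, e+6=k.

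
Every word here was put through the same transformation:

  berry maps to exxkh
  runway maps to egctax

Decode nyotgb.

vanish

The output letters match the input read backwards, each shifted +6: berry reversed is yrreb. The word is reversed, then every letter is shifted forward by 6.
Undoing it on nyotgb: shift back: n−6=h, y−6=s, o−6=i, t−6=n, g−6=a, b−6=v → hsinav; then reverse → vanish.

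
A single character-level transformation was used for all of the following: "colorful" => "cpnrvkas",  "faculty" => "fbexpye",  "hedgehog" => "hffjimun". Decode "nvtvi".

In colorful: c→c is +0, o→p is +1, l→n is +2, o→r is +3 — the shift increases by 1 each position. The shift increases by 1 at each position, starting from +0: 0, 1, 2, ….
Decoding nvtvi: n−0=n, v−1=u, t−2=r, v−3=s, i−4=e.

nurse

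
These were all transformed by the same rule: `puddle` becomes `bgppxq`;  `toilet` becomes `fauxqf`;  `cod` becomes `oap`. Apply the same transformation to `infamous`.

uzrmyage

Compare letters: p→b is +12, u→g is +12, d→p is +12 — a constant shift. Every letter moves 12 places later in the alphabet, wrapping around z→a.
Applying it to infamous: i+12=u, n+12=z, f+12=r, a+12=m, m+12=y, o+12=a, u+12=g, s+12=e.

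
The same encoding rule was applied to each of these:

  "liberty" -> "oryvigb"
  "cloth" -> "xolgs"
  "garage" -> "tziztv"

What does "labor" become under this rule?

Each pair mirrors across the alphabet (l↔o, i↔r, b↔y): positions sum to 25. Each letter is replaced by its mirror in the alphabet: a↔z, b↔y, c↔x, and so on (the Atbash cipher).
On labor: l↔o, a↔z, b↔y, o↔l, r↔i.

ozyli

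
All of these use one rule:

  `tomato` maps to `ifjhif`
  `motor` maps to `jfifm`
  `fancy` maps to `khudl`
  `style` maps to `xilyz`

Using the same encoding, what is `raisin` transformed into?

mhrxru

Treating letters as 0–25, the rule is x ↦ 11x + 7 (mod 26).
For raisin: r(17)→11·17+7≡12=m; a(0)→11·0+7≡7=h; i(8)→11·8+7≡17=r; s(18)→11·18+7≡23=x; i(8)→11·8+7≡17=r; n(13)→11·13+7≡20=u (all mod 26).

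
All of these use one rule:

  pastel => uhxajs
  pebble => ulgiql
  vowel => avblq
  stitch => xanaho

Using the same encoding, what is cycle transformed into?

Shifts by position in pastel: pos 0: p→u (+5), pos 1: a→h (+7), pos 2: s→x (+5), pos 3: t→a (+7) — repeating every 2. It's a Vigenère-style cipher with numeric key [5,7]: position i shifts by key[i mod 2].
On cycle: c+5=h, y+7=f, c+5=h, l+7=s, e+5=j.

hfhsj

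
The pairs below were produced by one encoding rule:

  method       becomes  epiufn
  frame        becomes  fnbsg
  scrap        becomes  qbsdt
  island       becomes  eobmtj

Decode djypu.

Two steps: reverse the string, then apply a Caesar shift of +1.
Reversing it on djypu: shift back: d−1=c, j−1=i, y−1=x, p−1=o, u−1=t → cixot; then reverse → toxic.

toxic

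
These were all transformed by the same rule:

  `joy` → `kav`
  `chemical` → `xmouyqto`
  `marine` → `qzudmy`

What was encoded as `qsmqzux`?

The output letters match the input read backwards, each shifted +12: joy reversed is yoj. Read the word backwards and shift each letter +12.
Undoing it on qsmqzux: shift back: q−12=e, s−12=g, m−12=a, q−12=e, z−12=n, u−12=i, x−12=l → egaenil; then reverse → lineage.

lineage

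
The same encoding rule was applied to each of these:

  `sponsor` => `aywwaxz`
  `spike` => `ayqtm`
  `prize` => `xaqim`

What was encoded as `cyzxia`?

Shifts by position in sponsor: pos 0: s→a (+8), pos 1: p→y (+9), pos 2: o→w (+8), pos 3: n→w (+9) — repeating every 2. It's a Vigenère-style cipher with numeric key [8,9]: position i shifts by key[i mod 2].
Decoding cyzxia: c−8=u, y−9=p, z−8=r, x−9=o, i−8=a, a−9=r.

uproar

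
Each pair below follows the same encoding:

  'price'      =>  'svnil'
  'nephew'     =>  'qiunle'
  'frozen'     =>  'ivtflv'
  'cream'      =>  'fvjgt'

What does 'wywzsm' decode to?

turtle

In price: p→s is +3, r→v is +4, i→n is +5, c→i is +6 — the shift increases by 1 each position. Letter i (0-indexed) is shifted by i+3, so successive shifts are 3, 4, 5, ….
Reversing it on wywzsm: w−3=t, y−4=u, w−5=r, z−6=t, s−7=l, m−8=e.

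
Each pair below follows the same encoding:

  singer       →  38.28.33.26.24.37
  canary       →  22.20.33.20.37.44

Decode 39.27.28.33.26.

thing

The number is (letter's place in the alphabet, a=1) + 19.
Reversing it on 39.27.28.33.26: 39→(39−19)÷1=20=t, 27→(27−19)÷1=8=h, 28→(28−19)÷1=9=i, 33→(33−19)÷1=14=n, 26→(26−19)÷1=7=g.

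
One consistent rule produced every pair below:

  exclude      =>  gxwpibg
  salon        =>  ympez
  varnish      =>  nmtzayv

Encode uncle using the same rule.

e(4)→g(6) and x(23)→x(23) fit y≡5x+12 (mod 26); the inverse of 5 mod 26 is 21. Treating letters as 0–25, the rule is x ↦ 5x + 12 (mod 26).
Applying it to uncle: u(20)→5·20+12≡8=i; n(13)→5·13+12≡25=z; c(2)→5·2+12≡22=w; l(11)→5·11+12≡15=p; e(4)→5·4+12≡6=g (all mod 26).

izwpg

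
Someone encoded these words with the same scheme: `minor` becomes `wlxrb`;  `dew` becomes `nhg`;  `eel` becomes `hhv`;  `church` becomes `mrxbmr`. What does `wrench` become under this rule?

gbhxmr

The shift depends on letter class: consonant m→w is +10, but vowel i→l is +3. Two shifts are in play — +3 for a/e/i/o/u, +10 for every other letter.
On wrench: w(cons)+10=g, r(cons)+10=b, e(vowel)+3=h, n(cons)+10=x, c(cons)+10=m, h(cons)+10=r.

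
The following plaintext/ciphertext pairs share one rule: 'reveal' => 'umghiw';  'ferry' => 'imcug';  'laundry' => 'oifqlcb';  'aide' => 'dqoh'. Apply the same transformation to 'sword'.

Shifts by position in reveal: pos 0: r→u (+3), pos 1: e→m (+8), pos 2: v→g (+11), pos 3: e→h (+3), pos 4: a→i (+8), pos 5: l→w (+11) — repeating every 3. A repeating key of period 3 is used — shifts +3, +8, +11 over and over.
For sword: s+3=v, w+8=e, o+11=z, r+3=u, d+8=l.

vezul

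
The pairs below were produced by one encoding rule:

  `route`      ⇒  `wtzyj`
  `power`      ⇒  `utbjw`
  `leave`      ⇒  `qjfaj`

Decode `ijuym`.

Compare letters: r→w is +5, o→t is +5, u→z is +5 — a constant shift. It's a constant shift of +5 (ROT5).
Decoding ijuym: i−5=d, j−5=e, u−5=p, y−5=t, m−5=h.

depth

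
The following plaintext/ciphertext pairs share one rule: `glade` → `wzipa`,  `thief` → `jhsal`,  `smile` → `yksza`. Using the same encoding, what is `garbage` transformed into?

wintiwa

g(6)→w(22) and l(11)→z(25) fit y≡11x+8 (mod 26); the inverse of 11 mod 26 is 19. Treating letters as 0–25, the rule is x ↦ 11x + 8 (mod 26).
For garbage: g(6)→11·6+8≡22=w; a(0)→11·0+8≡8=i; r(17)→11·17+8≡13=n; b(1)→11·1+8≡19=t; a(0)→11·0+8≡8=i; g(6)→11·6+8≡22=w; e(4)→11·4+8≡0=a (all mod 26).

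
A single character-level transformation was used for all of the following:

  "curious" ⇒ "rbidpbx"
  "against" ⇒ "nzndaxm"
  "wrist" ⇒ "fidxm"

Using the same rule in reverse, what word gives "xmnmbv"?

c(2)→r(17) and u(20)→b(1) fit y≡15x+13 (mod 26); the inverse of 15 mod 26 is 7. This is an affine cipher: with a=0,…,z=25, each position x becomes (15x+13) mod 26.
Undoing it on xmnmbv: x(23)→7·(23−13)≡18=s; m(12)→7·(12−13)≡19=t; n(13)→7·(13−13)≡0=a; m(12)→7·(12−13)≡19=t; b(1)→7·(1−13)≡20=u; v(21)→7·(21−13)≡4=e (all mod 26).

statue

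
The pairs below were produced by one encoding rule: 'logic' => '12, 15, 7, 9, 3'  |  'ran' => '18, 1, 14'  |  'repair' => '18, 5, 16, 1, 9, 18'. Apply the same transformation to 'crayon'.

3, 18, 1, 25, 15, 14

l is letter #12 and maps to 12: an offset of 0. Each letter is replaced by its alphabet position (a=1, b=2, …, z=26).
Applying it to crayon: c=3→3, r=18→18, a=1→1, y=25→25, o=15→15, n=14→14.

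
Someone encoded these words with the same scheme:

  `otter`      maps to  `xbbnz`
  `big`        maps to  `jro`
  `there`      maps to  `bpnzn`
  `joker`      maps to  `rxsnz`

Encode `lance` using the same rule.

The shift depends on letter class: consonant t→b is +8, but vowel o→x is +9. Two shifts are in play — +9 for a/e/i/o/u, +8 for every other letter.
Applying it to lance: l(cons)+8=t, a(vowel)+9=j, n(cons)+8=v, c(cons)+8=k, e(vowel)+9=n.

tjvkn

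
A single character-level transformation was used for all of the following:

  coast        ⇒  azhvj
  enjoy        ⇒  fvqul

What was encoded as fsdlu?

The output letters match the input read backwards, each shifted +7: coast reversed is tsaoc. The word is reversed, then every letter is shifted forward by 7.
Reversing it on fsdlu: shift back: f−7=y, s−7=l, d−7=w, l−7=e, u−7=n → ylwen; then reverse → newly.

newly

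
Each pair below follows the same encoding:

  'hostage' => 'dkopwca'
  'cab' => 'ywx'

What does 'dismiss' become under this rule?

zeoieoo

Every letter moves 22 places later in the alphabet, wrapping around z→a.
Applying it to dismiss: d+22=z, i+22=e, s+22=o, m+22=i, i+22=e, s+22=o, s+22=o.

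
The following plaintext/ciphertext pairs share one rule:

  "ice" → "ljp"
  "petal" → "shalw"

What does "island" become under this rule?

kuhszp

The output letters match the input read backwards, each shifted +7: ice reversed is eci. Read the word backwards and shift each letter +7.
Applying it to island: reverse → dnalsi; then shift: d+7=k, n+7=u, a+7=h, l+7=s, s+7=z, i+7=p.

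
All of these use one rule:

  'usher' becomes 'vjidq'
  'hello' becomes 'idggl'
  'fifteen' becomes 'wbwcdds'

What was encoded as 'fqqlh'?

This is an affine cipher: with a=0,…,z=25, each position x becomes (19x+5) mod 26.
Undoing it on fqqlh: f(5)→11·(5−5)≡0=a; q(16)→11·(16−5)≡17=r; q(16)→11·(16−5)≡17=r; l(11)→11·(11−5)≡14=o; h(7)→11·(7−5)≡22=w (all mod 26).

arrow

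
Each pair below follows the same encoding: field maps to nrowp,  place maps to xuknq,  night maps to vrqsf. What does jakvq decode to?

brake

In field: f→n is +8, i→r is +9, e→o is +10, l→w is +11 — the shift increases by 1 each position. Each letter shifts forward by (position + 8), i.e. 8, 9, 10, … — the shift grows by one for each successive letter.
Reversing it on jakvq: j−8=b, a−9=r, k−10=a, v−11=k, q−12=e.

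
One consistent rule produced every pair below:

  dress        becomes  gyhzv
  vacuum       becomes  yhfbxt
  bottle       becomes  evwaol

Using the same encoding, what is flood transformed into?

Shifts by position in dress: pos 0: d→g (+3), pos 1: r→y (+7), pos 2: e→h (+3), pos 3: s→z (+7) — repeating every 2. The shifts repeat in a cycle of length 2: positions 0,1,… shift by +3, +7, then the pattern repeats.
Applying it to flood: f+3=i, l+7=s, o+3=r, o+7=v, d+3=g.

isrvg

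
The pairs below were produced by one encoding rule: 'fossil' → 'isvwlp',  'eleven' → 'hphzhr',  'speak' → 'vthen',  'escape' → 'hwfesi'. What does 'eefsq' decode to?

bacon

It's a Vigenère-style cipher with numeric key [3,4]: position i shifts by key[i mod 2].
Decoding eefsq: e−3=b, e−4=a, f−3=c, s−4=o, q−3=n.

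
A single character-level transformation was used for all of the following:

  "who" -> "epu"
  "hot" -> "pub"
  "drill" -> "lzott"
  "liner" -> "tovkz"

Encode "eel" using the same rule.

The rule splits by letter class: vowels +6, consonants +8.
On eel: e(vowel)+6=k, e(vowel)+6=k, l(cons)+8=t.

kkt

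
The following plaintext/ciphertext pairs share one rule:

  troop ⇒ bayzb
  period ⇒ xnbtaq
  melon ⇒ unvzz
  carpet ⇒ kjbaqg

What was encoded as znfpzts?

revenge

In troop: t→b is +8, r→a is +9, o→y is +10, o→z is +11 — the shift increases by 1 each position. Letter i (0-indexed) is shifted by i+8, so successive shifts are 8, 9, 10, ….
Undoing it on znfpzts: z−8=r, n−9=e, f−10=v, p−11=e, z−12=n, t−13=g, s−14=e.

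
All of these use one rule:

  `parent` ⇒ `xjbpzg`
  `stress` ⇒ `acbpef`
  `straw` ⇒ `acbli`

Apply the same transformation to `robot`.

In parent: p→x is +8, a→j is +9, r→b is +10, e→p is +11 — the shift increases by 1 each position. Each letter shifts forward by (position + 8), i.e. 8, 9, 10, … — the shift grows by one for each successive letter.
On robot: r+8=z, o+9=x, b+10=l, o+11=z, t+12=f.

zxlzf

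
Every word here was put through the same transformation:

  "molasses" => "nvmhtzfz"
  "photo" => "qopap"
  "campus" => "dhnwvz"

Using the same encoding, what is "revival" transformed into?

Shifts by position in molasses: pos 0: m→n (+1), pos 1: o→v (+7), pos 2: l→m (+1), pos 3: a→h (+7) — repeating every 2. A repeating key of period 2 is used — shifts +1, +7 over and over.
For revival: r+1=s, e+7=l, v+1=w, i+7=p, v+1=w, a+7=h, l+1=m.

slwpwhm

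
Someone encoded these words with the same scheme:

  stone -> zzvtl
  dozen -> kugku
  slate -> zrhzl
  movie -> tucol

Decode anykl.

three

Shifts by position in stone: pos 0: s→z (+7), pos 1: t→z (+6), pos 2: o→v (+7), pos 3: n→t (+6) — repeating every 2. A repeating key of period 2 is used — shifts +7, +6 over and over.
Undoing it on anykl: a−7=t, n−6=h, y−7=r, k−6=e, l−7=e.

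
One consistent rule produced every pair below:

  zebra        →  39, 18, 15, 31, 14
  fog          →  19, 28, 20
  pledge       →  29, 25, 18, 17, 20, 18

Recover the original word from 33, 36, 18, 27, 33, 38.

z is letter #26 and maps to 39: an offset of 13. Each letter is replaced by its alphabet position (a=1..z=26) + 13.
Undoing it on 33, 36, 18, 27, 33, 38: 33→(33−13)÷1=20=t, 36→(36−13)÷1=23=w, 18→(18−13)÷1=5=e, 27→(27−13)÷1=14=n, 33→(33−13)÷1=20=t, 38→(38−13)÷1=25=y.

twenty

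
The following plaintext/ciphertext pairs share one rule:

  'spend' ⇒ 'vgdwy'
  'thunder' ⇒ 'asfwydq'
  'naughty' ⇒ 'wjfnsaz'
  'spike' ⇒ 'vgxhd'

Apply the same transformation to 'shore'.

vsbqd

Each letter's alphabet position (a=0..z=25) is mapped through 5·x+9 mod 26 — an affine cipher.
On shore: s(18)→5·18+9≡21=v; h(7)→5·7+9≡18=s; o(14)→5·14+9≡1=b; r(17)→5·17+9≡16=q; e(4)→5·4+9≡3=d (all mod 26).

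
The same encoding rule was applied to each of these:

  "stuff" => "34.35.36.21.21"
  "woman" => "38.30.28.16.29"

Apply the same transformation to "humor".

s is letter #19 and maps to 34: an offset of 15. Each letter is replaced by its alphabet position (a=1..z=26) + 15.
Applying it to humor: h=8→23, u=21→36, m=13→28, o=15→30, r=18→33.

23.36.28.30.33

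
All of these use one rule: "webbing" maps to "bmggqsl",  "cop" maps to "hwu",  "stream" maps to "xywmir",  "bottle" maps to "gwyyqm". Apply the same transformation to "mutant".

rcyisy

The shift depends on letter class: consonant w→b is +5, but vowel e→m is +8. Vowels shift forward by 8 and consonants shift forward by 5.
On mutant: m(cons)+5=r, u(vowel)+8=c, t(cons)+5=y, a(vowel)+8=i, n(cons)+5=s, t(cons)+5=y.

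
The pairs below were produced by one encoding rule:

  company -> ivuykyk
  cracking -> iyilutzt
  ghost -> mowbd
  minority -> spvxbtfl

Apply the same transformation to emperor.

The shift increases by 1 at each position, starting from +6: 6, 7, 8, ….
Applying it to emperor: e+6=k, m+7=t, p+8=x, e+9=n, r+10=b, o+11=z, r+12=d.

ktxnbzd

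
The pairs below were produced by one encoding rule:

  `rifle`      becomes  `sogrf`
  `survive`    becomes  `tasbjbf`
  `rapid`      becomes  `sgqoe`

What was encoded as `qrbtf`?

plane

A repeating key of period 2 is used — shifts +1, +6 over and over.
Decoding qrbtf: q−1=p, r−6=l, b−1=a, t−6=n, f−1=e.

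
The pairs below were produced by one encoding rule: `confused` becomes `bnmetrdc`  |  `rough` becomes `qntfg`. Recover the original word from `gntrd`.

It's a constant shift of +25 (ROT25).
Reversing it on gntrd: g−25=h, n−25=o, t−25=u, r−25=s, d−25=e.

house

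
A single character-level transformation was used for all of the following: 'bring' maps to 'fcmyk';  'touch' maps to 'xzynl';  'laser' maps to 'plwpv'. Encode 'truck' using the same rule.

Shifts by position in bring: pos 0: b→f (+4), pos 1: r→c (+11), pos 2: i→m (+4), pos 3: n→y (+11) — repeating every 2. A repeating key of period 2 is used — shifts +4, +11 over and over.
For truck: t+4=x, r+11=c, u+4=y, c+11=n, k+4=o.

xcyno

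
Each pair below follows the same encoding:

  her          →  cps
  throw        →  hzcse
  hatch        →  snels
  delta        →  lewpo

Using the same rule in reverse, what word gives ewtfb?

Two steps: reverse the string, then apply a Caesar shift of +11.
Undoing it on ewtfb: shift back: e−11=t, w−11=l, t−11=i, f−11=u, b−11=q → tliuq; then reverse → quilt.

quilt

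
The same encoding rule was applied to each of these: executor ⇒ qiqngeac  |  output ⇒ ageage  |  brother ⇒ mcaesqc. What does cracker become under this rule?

ncmnvqc

The rule splits by letter class: vowels +12, consonants +11.
For cracker: c(cons)+11=n, r(cons)+11=c, a(vowel)+12=m, c(cons)+11=n, k(cons)+11=v, e(vowel)+12=q, r(cons)+11=c.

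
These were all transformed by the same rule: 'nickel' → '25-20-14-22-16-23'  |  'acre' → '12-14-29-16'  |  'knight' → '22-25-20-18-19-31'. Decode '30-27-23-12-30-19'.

splash

The number is (letter's place in the alphabet, a=1) + 11.
Reversing it on 30-27-23-12-30-19: 30→(30−11)÷1=19=s, 27→(27−11)÷1=16=p, 23→(23−11)÷1=12=l, 12→(12−11)÷1=1=a, 30→(30−11)÷1=19=s, 19→(19−11)÷1=8=h.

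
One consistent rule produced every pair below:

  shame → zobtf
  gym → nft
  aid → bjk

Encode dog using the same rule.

Two shifts are in play — +1 for a/e/i/o/u, +7 for every other letter.
For dog: d(cons)+7=k, o(vowel)+1=p, g(cons)+7=n.

kpn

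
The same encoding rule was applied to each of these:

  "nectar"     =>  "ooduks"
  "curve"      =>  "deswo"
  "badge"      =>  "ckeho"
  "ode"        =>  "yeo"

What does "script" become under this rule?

tdssqu

The shift depends on letter class: consonant n→o is +1, but vowel e→o is +10. Vowels shift forward by 10 and consonants shift forward by 1.
On script: s(cons)+1=t, c(cons)+1=d, r(cons)+1=s, i(vowel)+10=s, p(cons)+1=q, t(cons)+1=u.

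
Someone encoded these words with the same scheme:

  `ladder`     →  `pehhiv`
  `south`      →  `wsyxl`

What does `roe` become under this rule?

vsi

Compare letters: l→p is +4, a→e is +4, d→h is +4 — a constant shift. Every letter moves 4 places later in the alphabet, wrapping around z→a.
For roe: r+4=v, o+4=s, e+4=i.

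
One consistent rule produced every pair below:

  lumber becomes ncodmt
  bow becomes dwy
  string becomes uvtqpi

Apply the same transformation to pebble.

The shift depends on letter class: consonant l→n is +2, but vowel u→c is +8. Vowels shift forward by 8 and consonants shift forward by 2.
For pebble: p(cons)+2=r, e(vowel)+8=m, b(cons)+2=d, b(cons)+2=d, l(cons)+2=n, e(vowel)+8=m.

rmddnm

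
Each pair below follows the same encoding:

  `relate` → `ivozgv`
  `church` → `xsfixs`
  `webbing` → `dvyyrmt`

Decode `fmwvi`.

Each pair mirrors across the alphabet (r↔i, e↔v, l↔o): positions sum to 25. Each letter is replaced by its mirror in the alphabet: a↔z, b↔y, c↔x, and so on (the Atbash cipher).
Undoing it on fmwvi: f↔u, m↔n, w↔d, v↔e, i↔r.

under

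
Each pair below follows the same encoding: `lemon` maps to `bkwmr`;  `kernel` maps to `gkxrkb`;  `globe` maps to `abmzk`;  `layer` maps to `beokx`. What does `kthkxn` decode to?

expert

This is an affine cipher: with a=0,…,z=25, each position x becomes (21x+4) mod 26.
Reversing it on kthkxn: k(10)→5·(10−4)≡4=e; t(19)→5·(19−4)≡23=x; h(7)→5·(7−4)≡15=p; k(10)→5·(10−4)≡4=e; x(23)→5·(23−4)≡17=r; n(13)→5·(13−4)≡19=t (all mod 26).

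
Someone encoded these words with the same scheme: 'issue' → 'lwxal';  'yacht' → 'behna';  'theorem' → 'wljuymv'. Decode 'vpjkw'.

In issue: i→l is +3, s→w is +4, s→x is +5, u→a is +6 — the shift increases by 1 each position. Each letter shifts forward by (position + 3), i.e. 3, 4, 5, … — the shift grows by one for each successive letter.
Undoing it on vpjkw: v−3=s, p−4=l, j−5=e, k−6=e, w−7=p.

sleep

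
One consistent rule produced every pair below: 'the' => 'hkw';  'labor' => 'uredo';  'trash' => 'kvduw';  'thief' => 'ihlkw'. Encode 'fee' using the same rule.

hhi

The output letters match the input read backwards, each shifted +3: the reversed is eht. The word is reversed, then every letter is shifted forward by 3.
On fee: reverse → eef; then shift: e+3=h, e+3=h, f+3=i.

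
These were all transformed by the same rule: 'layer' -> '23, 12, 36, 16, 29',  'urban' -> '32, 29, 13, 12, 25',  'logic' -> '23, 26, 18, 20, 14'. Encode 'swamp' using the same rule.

30, 34, 12, 24, 27

l is letter #12 and maps to 23: an offset of 11. The number is (letter's place in the alphabet, a=1) + 11.
On swamp: s=19→30, w=23→34, a=1→12, m=13→24, p=16→27.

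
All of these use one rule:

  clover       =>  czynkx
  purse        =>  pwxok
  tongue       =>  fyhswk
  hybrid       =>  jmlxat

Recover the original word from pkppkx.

c(2)→c(2) and l(11)→z(25) fit y≡17x+20 (mod 26); the inverse of 17 mod 26 is 23. Each letter's alphabet position (a=0..z=25) is mapped through 17·x+20 mod 26 — an affine cipher.
Reversing it on pkppkx: p(15)→23·(15−20)≡15=p; k(10)→23·(10−20)≡4=e; p(15)→23·(15−20)≡15=p; p(15)→23·(15−20)≡15=p; k(10)→23·(10−20)≡4=e; x(23)→23·(23−20)≡17=r (all mod 26).

pepper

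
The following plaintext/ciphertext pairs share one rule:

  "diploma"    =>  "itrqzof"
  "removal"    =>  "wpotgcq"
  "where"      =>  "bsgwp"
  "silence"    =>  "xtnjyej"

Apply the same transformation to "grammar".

lccrxcw

The shifts repeat in a cycle of length 3: positions 0,1,… shift by +5, +11, +2, then the pattern repeats.
Applying it to grammar: g+5=l, r+11=c, a+2=c, m+5=r, m+11=x, a+2=c, r+5=w.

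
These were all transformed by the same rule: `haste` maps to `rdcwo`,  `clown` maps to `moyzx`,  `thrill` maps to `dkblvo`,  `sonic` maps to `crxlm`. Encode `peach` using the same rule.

Shifts by position in haste: pos 0: h→r (+10), pos 1: a→d (+3), pos 2: s→c (+10), pos 3: t→w (+3) — repeating every 2. The shifts repeat in a cycle of length 2: positions 0,1,… shift by +10, +3, then the pattern repeats.
Applying it to peach: p+10=z, e+3=h, a+10=k, c+3=f, h+10=r.

zhkfr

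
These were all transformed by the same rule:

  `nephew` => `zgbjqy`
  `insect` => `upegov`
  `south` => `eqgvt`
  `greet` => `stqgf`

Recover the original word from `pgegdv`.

desert

Shifts by position in nephew: pos 0: n→z (+12), pos 1: e→g (+2), pos 2: p→b (+12), pos 3: h→j (+2) — repeating every 2. A repeating key of period 2 is used — shifts +12, +2 over and over.
Undoing it on pgegdv: p−12=d, g−2=e, e−12=s, g−2=e, d−12=r, v−2=t.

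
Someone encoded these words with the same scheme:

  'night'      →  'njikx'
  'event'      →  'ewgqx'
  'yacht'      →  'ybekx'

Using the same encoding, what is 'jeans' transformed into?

jfcqw

In night: n→n is +0, i→j is +1, g→i is +2, h→k is +3 — the shift increases by 1 each position. Each letter shifts forward by its position index (0, 1, 2, …) — the shift grows by one for each successive letter.
Applying it to jeans: j+0=j, e+1=f, a+2=c, n+3=q, s+4=w.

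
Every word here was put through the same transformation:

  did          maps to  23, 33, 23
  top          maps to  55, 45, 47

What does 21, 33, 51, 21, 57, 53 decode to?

The formula is n = 2×(alphabet index, a=1) + 15.
Reversing it on 21, 33, 51, 21, 57, 53: 21→(21−15)÷2=3=c, 33→(33−15)÷2=9=i, 51→(51−15)÷2=18=r, 21→(21−15)÷2=3=c, 57→(57−15)÷2=21=u, 53→(53−15)÷2=19=s.

circus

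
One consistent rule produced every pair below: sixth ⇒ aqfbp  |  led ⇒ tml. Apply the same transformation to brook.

jzwws

Compare letters: s→a is +8, i→q is +8, x→f is +8 — a constant shift. Each letter is shifted forward by 8 in the alphabet (a Caesar shift of +8).
On brook: b+8=j, r+8=z, o+8=w, o+8=w, k+8=s.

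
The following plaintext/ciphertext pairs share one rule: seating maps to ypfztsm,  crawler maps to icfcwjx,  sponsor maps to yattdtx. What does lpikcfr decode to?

federal

It's a Vigenère-style cipher with numeric key [6,11,5]: position i shifts by key[i mod 3].
Undoing it on lpikcfr: l−6=f, p−11=e, i−5=d, k−6=e, c−11=r, f−5=a, r−6=l.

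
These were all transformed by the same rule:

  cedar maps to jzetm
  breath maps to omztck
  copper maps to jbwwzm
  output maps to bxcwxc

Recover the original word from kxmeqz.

Treating letters as 0–25, the rule is x ↦ 21x + 19 (mod 26).
Decoding kxmeqz: k(10)→5·(10−19)≡7=h; x(23)→5·(23−19)≡20=u; m(12)→5·(12−19)≡17=r; e(4)→5·(4−19)≡3=d; q(16)→5·(16−19)≡11=l; z(25)→5·(25−19)≡4=e (all mod 26).

hurdle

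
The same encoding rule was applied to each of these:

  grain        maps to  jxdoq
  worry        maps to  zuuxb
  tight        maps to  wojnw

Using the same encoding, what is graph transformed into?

Shifts by position in grain: pos 0: g→j (+3), pos 1: r→x (+6), pos 2: a→d (+3), pos 3: i→o (+6) — repeating every 2. It's a Vigenère-style cipher with numeric key [3,6]: position i shifts by key[i mod 2].
For graph: g+3=j, r+6=x, a+3=d, p+6=v, h+3=k.

jxdvk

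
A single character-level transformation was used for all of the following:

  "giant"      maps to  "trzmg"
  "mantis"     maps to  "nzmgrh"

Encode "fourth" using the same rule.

ulfigs

Each pair mirrors across the alphabet (g↔t, i↔r, a↔z): positions sum to 25. Letters are reflected about the middle of the alphabet (position → 25−position): Atbash.
On fourth: f↔u, o↔l, u↔f, r↔i, t↔g, h↔s.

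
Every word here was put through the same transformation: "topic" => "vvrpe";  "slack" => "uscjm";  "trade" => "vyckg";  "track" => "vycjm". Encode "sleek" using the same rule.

usglm

Shifts by position in topic: pos 0: t→v (+2), pos 1: o→v (+7), pos 2: p→r (+2), pos 3: i→p (+7) — repeating every 2. The shifts repeat in a cycle of length 2: positions 0,1,… shift by +2, +7, then the pattern repeats.
For sleek: s+2=u, l+7=s, e+2=g, e+7=l, k+2=m.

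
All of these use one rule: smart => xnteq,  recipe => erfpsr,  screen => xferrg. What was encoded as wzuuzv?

hollow

s(18)→x(23) and m(12)→n(13) fit y≡19x+19 (mod 26); the inverse of 19 mod 26 is 11. This is an affine cipher: with a=0,…,z=25, each position x becomes (19x+19) mod 26.
Reversing it on wzuuzv: w(22)→11·(22−19)≡7=h; z(25)→11·(25−19)≡14=o; u(20)→11·(20−19)≡11=l; u(20)→11·(20−19)≡11=l; z(25)→11·(25−19)≡14=o; v(21)→11·(21−19)≡22=w (all mod 26).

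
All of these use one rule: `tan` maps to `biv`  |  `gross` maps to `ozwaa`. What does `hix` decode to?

Compare letters: t→b is +8, a→i is +8, n→v is +8 — a constant shift. Each letter is shifted forward by 8 in the alphabet (a Caesar shift of +8).
Reversing it on hix: h−8=z, i−8=a, x−8=p.

zap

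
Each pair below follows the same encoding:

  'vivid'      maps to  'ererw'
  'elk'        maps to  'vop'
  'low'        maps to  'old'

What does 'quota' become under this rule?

Each pair mirrors across the alphabet (v↔e, i↔r, v↔e): positions sum to 25. This is the alphabet-reversal cipher (Atbash): a becomes z, b becomes y, etc.
On quota: q↔j, u↔f, o↔l, t↔g, a↔z.

jflgz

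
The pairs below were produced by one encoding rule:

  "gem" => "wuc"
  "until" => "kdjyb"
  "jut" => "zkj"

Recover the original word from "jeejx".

tooth

Compare letters: g→w is +16, e→u is +16, m→c is +16 — a constant shift. Every letter moves 16 places later in the alphabet, wrapping around z→a.
Decoding jeejx: j−16=t, e−16=o, e−16=o, j−16=t, x−16=h.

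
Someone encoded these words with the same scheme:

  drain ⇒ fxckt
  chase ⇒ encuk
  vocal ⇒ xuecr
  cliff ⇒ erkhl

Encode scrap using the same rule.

The shifts repeat in a cycle of length 3: positions 0,1,… shift by +2, +6, +2, then the pattern repeats.
For scrap: s+2=u, c+6=i, r+2=t, a+2=c, p+6=v.

uitcv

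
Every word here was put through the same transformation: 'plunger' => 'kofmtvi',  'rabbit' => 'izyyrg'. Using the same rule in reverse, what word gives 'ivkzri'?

repair

Each pair mirrors across the alphabet (p↔k, l↔o, u↔f): positions sum to 25. Letters are reflected about the middle of the alphabet (position → 25−position): Atbash.
Reversing it on ivkzri: i↔r, v↔e, k↔p, z↔a, r↔i, i↔r.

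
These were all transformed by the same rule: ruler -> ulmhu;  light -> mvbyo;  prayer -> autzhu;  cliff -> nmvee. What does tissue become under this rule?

r(17)→u(20) and u(20)→l(11) fit y≡23x+19 (mod 26); the inverse of 23 mod 26 is 17. Each letter's alphabet position (a=0..z=25) is mapped through 23·x+19 mod 26 — an affine cipher.
On tissue: t(19)→23·19+19≡14=o; i(8)→23·8+19≡21=v; s(18)→23·18+19≡17=r; s(18)→23·18+19≡17=r; u(20)→23·20+19≡11=l; e(4)→23·4+19≡7=h (all mod 26).

ovrrlh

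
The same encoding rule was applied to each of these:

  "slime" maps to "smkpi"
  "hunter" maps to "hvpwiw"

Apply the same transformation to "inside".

Each letter shifts forward by its position index (0, 1, 2, …) — the shift grows by one for each successive letter.
On inside: i+0=i, n+1=o, s+2=u, i+3=l, d+4=h, e+5=j.

ioulhj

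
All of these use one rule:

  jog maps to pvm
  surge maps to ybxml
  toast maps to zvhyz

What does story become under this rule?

The shift depends on letter class: consonant j→p is +6, but vowel o→v is +7. The rule splits by letter class: vowels +7, consonants +6.
On story: s(cons)+6=y, t(cons)+6=z, o(vowel)+7=v, r(cons)+6=x, y(cons)+6=e.

yzvxe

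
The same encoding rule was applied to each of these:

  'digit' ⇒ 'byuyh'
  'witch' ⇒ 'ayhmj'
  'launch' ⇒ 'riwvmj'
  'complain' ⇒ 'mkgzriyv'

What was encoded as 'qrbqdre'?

elderly

d(3)→b(1) and i(8)→y(24) fit y≡15x+8 (mod 26); the inverse of 15 mod 26 is 7. This is an affine cipher: with a=0,…,z=25, each position x becomes (15x+8) mod 26.
Decoding qrbqdre: q(16)→7·(16−8)≡4=e; r(17)→7·(17−8)≡11=l; b(1)→7·(1−8)≡3=d; q(16)→7·(16−8)≡4=e; d(3)→7·(3−8)≡17=r; r(17)→7·(17−8)≡11=l; e(4)→7·(4−8)≡24=y (all mod 26).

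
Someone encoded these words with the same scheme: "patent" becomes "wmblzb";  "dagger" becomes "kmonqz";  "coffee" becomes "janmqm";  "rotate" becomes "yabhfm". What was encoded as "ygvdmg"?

Shifts by position in patent: pos 0: p→w (+7), pos 1: a→m (+12), pos 2: t→b (+8), pos 3: e→l (+7), pos 4: n→z (+12), pos 5: t→b (+8) — repeating every 3. A repeating key of period 3 is used — shifts +7, +12, +8 over and over.
Decoding ygvdmg: y−7=r, g−12=u, v−8=n, d−7=w, m−12=a, g−8=y.

runway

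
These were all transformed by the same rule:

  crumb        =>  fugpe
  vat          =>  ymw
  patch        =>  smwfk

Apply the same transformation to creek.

The shift depends on letter class: consonant c→f is +3, but vowel u→g is +12. Two shifts are in play — +12 for a/e/i/o/u, +3 for every other letter.
For creek: c(cons)+3=f, r(cons)+3=u, e(vowel)+12=q, e(vowel)+12=q, k(cons)+3=n.

fuqqn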